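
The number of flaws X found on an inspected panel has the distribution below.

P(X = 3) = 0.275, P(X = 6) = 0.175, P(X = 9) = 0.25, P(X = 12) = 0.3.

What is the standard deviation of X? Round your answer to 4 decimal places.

E[X] = (3)(0.275) + (6)(0.175) + (9)(0.25) + (12)(0.3) = 7.725
E[X²] = (3)²(0.275) + (6)²(0.175) + (9)²(0.25) + (12)²(0.3) = 72.225
Var(X) = E[X²] − (E[X])² = 72.225 − (7.725)² = 12.549375
SD(X) = √12.549375 ≈ 3.5425

3.5425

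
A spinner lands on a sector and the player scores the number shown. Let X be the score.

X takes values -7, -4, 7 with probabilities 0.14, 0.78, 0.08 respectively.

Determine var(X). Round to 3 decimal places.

E[X] = (-7)(0.14) + (-4)(0.78) + (7)(0.08) = -3.54
E[X²] = (-7)²(0.14) + (-4)²(0.78) + (7)²(0.08) = 23.26
var(X) = E[X²] − (E[X])² = 23.26 − (-3.54)² = 10.7284

10.728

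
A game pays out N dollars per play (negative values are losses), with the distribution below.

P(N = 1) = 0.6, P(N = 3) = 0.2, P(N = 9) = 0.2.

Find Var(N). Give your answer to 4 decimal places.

9.6000

E[N] = (1)(0.6) + (3)(0.2) + (9)(0.2) = 3
E[N²] = (1)²(0.6) + (3)²(0.2) + (9)²(0.2) = 18.6
Var(N) = E[N²] − (E[N])² = 18.6 − (3)² = 9.6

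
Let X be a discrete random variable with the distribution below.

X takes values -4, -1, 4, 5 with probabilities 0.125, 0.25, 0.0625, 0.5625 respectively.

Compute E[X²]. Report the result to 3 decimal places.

E[X²] = (-4)²(0.125) + (-1)²(0.25) + (4)²(0.0625) + (5)²(0.5625) = 17.3125

17.313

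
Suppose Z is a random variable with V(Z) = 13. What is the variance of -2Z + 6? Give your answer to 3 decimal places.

52.000

V(-2Z + 6) = (-2)²·V(Z) = 4·13 = 52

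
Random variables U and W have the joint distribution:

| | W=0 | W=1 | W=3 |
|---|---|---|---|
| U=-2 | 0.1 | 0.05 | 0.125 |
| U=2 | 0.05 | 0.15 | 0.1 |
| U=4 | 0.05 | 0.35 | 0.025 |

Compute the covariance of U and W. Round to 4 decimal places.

E[U] = 1.75,  E[W] = 1.3
E[UW] = 1.75
cov(U,W) = E[UW] − E[U]E[W] = 1.75 − (1.75)(1.3) = -0.525

-0.5250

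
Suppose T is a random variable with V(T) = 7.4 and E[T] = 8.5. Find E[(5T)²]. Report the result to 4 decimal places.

E[5T] = 5·8.5 = 42.5
V(5T) = (5)²·7.4 = 185
E[(5T)²] = V((5T)) + (E[(5T)])² = 185 + (42.5)² = 1991.25

1991.2500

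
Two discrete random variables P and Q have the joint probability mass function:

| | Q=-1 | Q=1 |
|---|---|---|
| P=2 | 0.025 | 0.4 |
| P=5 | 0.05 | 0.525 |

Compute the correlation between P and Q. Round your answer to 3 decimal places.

-0.053

E[P] = 3.725,  E[Q] = 0.85
E[PQ] = 3.125
cov(P,Q) = E[PQ] − E[P]E[Q] = 3.125 − (3.725)(0.85) = -0.04125
var(P) = 2.199375,  var(Q) = 0.2775
ρ = -0.04125 / √(2.199375·0.2775) ≈ -0.053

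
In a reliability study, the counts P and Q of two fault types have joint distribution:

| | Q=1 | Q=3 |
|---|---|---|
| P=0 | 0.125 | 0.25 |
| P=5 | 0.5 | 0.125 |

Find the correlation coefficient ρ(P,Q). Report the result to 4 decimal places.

-0.4667

E[P] = 3.125,  E[Q] = 1.75
E[PQ] = 4.375
Cov(P,Q) = E[PQ] − E[P]E[Q] = 4.375 − (3.125)(1.75) = -1.09375
Var(P) = 5.859375,  Var(Q) = 0.9375
ρ = -1.09375 / √(5.859375·0.9375) ≈ -0.4667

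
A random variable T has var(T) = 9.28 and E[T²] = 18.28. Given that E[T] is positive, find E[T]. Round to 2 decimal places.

(E[T])² = E[T²] − var(T) = 18.28 − 9.28 = 9
E[T] = √9 = 3

3.00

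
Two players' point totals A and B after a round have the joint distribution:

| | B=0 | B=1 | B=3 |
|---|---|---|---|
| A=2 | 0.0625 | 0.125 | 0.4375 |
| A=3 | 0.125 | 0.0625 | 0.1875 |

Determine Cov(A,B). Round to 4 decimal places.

E[A] = 2.375,  E[B] = 2.0625
E[AB] = 4.75
Cov(A,B) = E[AB] − E[A]E[B] = 4.75 − (2.375)(2.0625) = -0.1484375

-0.1484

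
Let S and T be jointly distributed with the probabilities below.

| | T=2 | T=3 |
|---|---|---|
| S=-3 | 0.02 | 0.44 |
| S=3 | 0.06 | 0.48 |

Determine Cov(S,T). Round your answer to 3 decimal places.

E[S] = 0.24,  E[T] = 2.92
E[ST] = 0.6
Cov(S,T) = E[ST] − E[S]E[T] = 0.6 − (0.24)(2.92) = -0.1008

-0.101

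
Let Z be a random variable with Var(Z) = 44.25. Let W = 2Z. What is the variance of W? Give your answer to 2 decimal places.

177.00

Var(2Z) = (2)²·Var(Z) = 4·44.25 = 177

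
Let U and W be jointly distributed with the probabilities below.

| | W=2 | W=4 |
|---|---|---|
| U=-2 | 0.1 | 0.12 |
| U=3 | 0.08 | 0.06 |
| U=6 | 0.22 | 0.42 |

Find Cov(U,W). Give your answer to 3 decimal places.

E[U] = 3.82,  E[W] = 3.2
E[UW] = 12.56
Cov(U,W) = E[UW] − E[U]E[W] = 12.56 − (3.82)(3.2) = 0.336

0.336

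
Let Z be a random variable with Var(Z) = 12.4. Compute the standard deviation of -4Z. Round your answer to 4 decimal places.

14.0855

Var(-4Z) = (-4)²·12.4 = 198.4
SD(-4Z) = √198.4 ≈ 14.0855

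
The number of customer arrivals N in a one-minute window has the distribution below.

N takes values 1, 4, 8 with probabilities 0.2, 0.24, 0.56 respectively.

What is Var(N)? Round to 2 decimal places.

8.07

E[N] = (1)(0.2) + (4)(0.24) + (8)(0.56) = 5.64
E[N²] = (1)²(0.2) + (4)²(0.24) + (8)²(0.56) = 39.88
Var(N) = E[N²] − (E[N])² = 39.88 − (5.64)² = 8.0704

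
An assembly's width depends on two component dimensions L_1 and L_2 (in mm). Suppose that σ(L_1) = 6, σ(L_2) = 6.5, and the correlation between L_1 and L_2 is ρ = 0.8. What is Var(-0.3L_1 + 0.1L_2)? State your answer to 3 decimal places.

Var(L_1) = (6)² = 36;  Var(L_2) = (6.5)² = 42.25
Cov(L_1,L_2) = ρ·σ(L_1)·σ(L_2) = 0.8·6·6.5 = 31.2
Var(-0.3L_1 + 0.1L_2) = (-0.3)²·Var(L_1) + (0.1)²·Var(L_2) + 2·(-0.3)·(0.1)·Cov(L_1,L_2)
= 0.09·36 + 0.01·42.25 + -0.06·31.2 = 1.7905

1.791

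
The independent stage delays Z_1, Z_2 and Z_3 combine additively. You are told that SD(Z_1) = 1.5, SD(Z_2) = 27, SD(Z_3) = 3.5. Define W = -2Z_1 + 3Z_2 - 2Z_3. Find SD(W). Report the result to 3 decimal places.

Var(Z_1) = 2.25, Var(Z_2) = 729, Var(Z_3) = 12.25
By independence, Var(W) = (-2)²Var(Z_1) + (3)²Var(Z_2) + (-2)²Var(Z_3)
= (-2)²·2.25 + (3)²·729 + (-2)²·12.25 = 6619
SD(W) = √6619 ≈ 81.357

81.357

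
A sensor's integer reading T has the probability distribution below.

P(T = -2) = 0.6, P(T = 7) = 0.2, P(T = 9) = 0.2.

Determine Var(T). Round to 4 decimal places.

24.4000

E[T] = (-2)(0.6) + (7)(0.2) + (9)(0.2) = 2
E[T²] = (-2)²(0.6) + (7)²(0.2) + (9)²(0.2) = 28.4
Var(T) = E[T²] − (E[T])² = 28.4 − (2)² = 24.4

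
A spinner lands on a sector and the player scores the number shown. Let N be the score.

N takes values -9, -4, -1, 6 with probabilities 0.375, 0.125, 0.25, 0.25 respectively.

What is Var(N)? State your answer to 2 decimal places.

34.73

E[N] = (-9)(0.375) + (-4)(0.125) + (-1)(0.25) + (6)(0.25) = -2.625
E[N²] = (-9)²(0.375) + (-4)²(0.125) + (-1)²(0.25) + (6)²(0.25) = 41.625
Var(N) = E[N²] − (E[N])² = 41.625 − (-2.625)² = 34.734375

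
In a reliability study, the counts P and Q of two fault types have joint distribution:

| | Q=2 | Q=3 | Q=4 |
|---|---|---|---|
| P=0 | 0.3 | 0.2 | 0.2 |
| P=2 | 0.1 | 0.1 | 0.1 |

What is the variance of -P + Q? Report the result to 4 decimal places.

E[P] = 0.6,  E[Q] = 2.9,  E[PQ] = 1.8
Var(P) = 1.2 − (0.6)² = 0.84;  Var(Q) = 9.1 − (2.9)² = 0.69
Cov(P,Q) = 1.8 − (0.6)(2.9) = 0.06
Var(-P + Q) = (-1)²·0.84 + (1)²·0.69 + 2·(-1)·(1)·0.06 = 1.41

1.4100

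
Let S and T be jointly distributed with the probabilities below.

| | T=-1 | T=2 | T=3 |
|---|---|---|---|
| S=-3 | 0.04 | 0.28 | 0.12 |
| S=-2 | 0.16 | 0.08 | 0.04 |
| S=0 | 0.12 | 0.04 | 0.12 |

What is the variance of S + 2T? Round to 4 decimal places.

E[S] = -1.88,  E[T] = 1.32,  E[ST] = -2.88
V(S) = 5.08 − (-1.88)² = 1.5456;  V(T) = 4.44 − (1.32)² = 2.6976
cov(S,T) = -2.88 − (-1.88)(1.32) = -0.3984
V(S + 2T) = (1)²·1.5456 + (2)²·2.6976 + 2·(1)·(2)·-0.3984 = 10.7424

10.7424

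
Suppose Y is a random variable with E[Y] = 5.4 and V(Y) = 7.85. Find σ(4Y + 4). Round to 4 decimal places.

11.2071

V(4Y + 4) = (4)²·7.85 = 125.6
σ(4Y + 4) = √125.6 ≈ 11.2071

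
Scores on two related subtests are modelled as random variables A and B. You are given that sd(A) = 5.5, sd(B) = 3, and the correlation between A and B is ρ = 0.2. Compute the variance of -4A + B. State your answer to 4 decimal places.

466.6000

V(A) = (5.5)² = 30.25;  V(B) = (3)² = 9
cov(A,B) = ρ·sd(A)·sd(B) = 0.2·5.5·3 = 3.3
V(-4A + B) = (-4)²·V(A) + (1)²·V(B) + 2·(-4)·(1)·cov(A,B)
= 16·30.25 + 1·9 + -8·3.3 = 466.6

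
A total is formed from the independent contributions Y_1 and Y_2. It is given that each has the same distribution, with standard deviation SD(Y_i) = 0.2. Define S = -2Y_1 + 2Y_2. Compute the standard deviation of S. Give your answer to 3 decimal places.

0.566

var(Y_i) = (0.2)² = 0.04
By independence, var(S) = (-2)²var(Y_1) + (2)²var(Y_2)
= (-2)²·0.04 + (2)²·0.04 = 0.32
SD(S) = √0.32 ≈ 0.566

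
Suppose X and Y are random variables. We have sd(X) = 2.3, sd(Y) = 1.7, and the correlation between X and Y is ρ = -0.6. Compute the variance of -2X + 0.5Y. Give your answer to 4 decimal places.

Var(X) = (2.3)² = 5.29;  Var(Y) = (1.7)² = 2.89
Cov(X,Y) = ρ·sd(X)·sd(Y) = -0.6·2.3·1.7 = -2.346
Var(-2X + 0.5Y) = (-2)²·Var(X) + (0.5)²·Var(Y) + 2·(-2)·(0.5)·Cov(X,Y)
= 4·5.29 + 0.25·2.89 + -2·-2.346 = 26.5745

26.5745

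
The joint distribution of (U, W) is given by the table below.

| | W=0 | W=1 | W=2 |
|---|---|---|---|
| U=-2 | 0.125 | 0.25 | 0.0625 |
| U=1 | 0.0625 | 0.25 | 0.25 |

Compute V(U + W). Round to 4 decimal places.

3.4023

E[U] = -0.3125,  E[W] = 1.125,  E[UW] = 0
V(U) = 2.3125 − (-0.3125)² = 2.21484375;  V(W) = 1.75 − (1.125)² = 0.484375
Cov(U,W) = 0 − (-0.3125)(1.125) = 0.3515625
V(U + W) = (1)²·2.21484375 + (1)²·0.484375 + 2·(1)·(1)·0.3515625 = 3.40234375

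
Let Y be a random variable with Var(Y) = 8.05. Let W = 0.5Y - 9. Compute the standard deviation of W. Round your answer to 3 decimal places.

Var(0.5Y - 9) = (0.5)²·8.05 = 2.0125
σ(W) = √2.0125 ≈ 1.419

1.419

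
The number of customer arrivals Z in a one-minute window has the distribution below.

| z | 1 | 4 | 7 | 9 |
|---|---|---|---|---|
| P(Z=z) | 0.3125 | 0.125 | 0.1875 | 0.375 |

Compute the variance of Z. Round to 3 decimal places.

E[Z] = (1)(0.3125) + (4)(0.125) + (7)(0.1875) + (9)(0.375) = 5.5
E[Z²] = (1)²(0.3125) + (4)²(0.125) + (7)²(0.1875) + (9)²(0.375) = 41.875
var(Z) = E[Z²] − (E[Z])² = 41.875 − (5.5)² = 11.625

11.625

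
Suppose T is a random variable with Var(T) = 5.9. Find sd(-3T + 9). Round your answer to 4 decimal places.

7.2870

Var(-3T + 9) = (-3)²·5.9 = 53.1
sd(-3T + 9) = √53.1 ≈ 7.2870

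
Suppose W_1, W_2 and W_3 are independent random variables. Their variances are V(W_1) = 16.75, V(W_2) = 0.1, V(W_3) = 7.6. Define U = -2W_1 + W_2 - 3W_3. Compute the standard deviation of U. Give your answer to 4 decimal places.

11.6404

By independence, V(U) = (-2)²V(W_1) + (1)²V(W_2) + (-3)²V(W_3)
= (-2)²·16.75 + (1)²·0.1 + (-3)²·7.6 = 135.5
sd(U) = √135.5 ≈ 11.6404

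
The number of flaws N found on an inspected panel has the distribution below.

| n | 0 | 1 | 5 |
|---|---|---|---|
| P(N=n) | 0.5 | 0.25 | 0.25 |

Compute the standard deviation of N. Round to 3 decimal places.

E[N] = (0)(0.5) + (1)(0.25) + (5)(0.25) = 1.5
E[N²] = (0)²(0.5) + (1)²(0.25) + (5)²(0.25) = 6.5
Var(N) = E[N²] − (E[N])² = 6.5 − (1.5)² = 4.25
SD(N) = √4.25 ≈ 2.062

2.062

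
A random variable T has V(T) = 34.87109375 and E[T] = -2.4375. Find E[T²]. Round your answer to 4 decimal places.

40.8125

E[T²] = V(T) + (E[T])² = 34.87109375 + (-2.4375)² = 40.8125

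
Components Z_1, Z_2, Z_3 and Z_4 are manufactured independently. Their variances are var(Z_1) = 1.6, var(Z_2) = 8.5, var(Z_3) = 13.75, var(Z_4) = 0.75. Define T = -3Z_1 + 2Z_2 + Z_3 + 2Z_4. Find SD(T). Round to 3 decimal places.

By independence, var(T) = (-3)²var(Z_1) + (2)²var(Z_2) + (1)²var(Z_3) + (2)²var(Z_4)
= (-3)²·1.6 + (2)²·8.5 + (1)²·13.75 + (2)²·0.75 = 65.15
SD(T) = √65.15 ≈ 8.072

8.072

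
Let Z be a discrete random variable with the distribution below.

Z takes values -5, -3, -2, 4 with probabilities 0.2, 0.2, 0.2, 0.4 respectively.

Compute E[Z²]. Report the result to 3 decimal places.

14.000

E[Z²] = (-5)²(0.2) + (-3)²(0.2) + (-2)²(0.2) + (4)²(0.4) = 14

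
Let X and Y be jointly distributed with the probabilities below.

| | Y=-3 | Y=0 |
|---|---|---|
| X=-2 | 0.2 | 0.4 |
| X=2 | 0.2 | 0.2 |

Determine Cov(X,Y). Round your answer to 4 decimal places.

-0.4800

E[X] = -0.4,  E[Y] = -1.2
E[XY] = 0
Cov(X,Y) = E[XY] − E[X]E[Y] = 0 − (-0.4)(-1.2) = -0.48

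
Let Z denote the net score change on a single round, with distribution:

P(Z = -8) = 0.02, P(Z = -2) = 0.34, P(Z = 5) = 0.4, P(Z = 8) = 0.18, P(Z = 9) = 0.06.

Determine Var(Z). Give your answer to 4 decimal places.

19.1604

E[Z] = (-8)(0.02) + (-2)(0.34) + (5)(0.4) + (8)(0.18) + (9)(0.06) = 3.14
E[Z²] = (-8)²(0.02) + (-2)²(0.34) + (5)²(0.4) + (8)²(0.18) + (9)²(0.06) = 29.02
Var(Z) = E[Z²] − (E[Z])² = 29.02 − (3.14)² = 19.1604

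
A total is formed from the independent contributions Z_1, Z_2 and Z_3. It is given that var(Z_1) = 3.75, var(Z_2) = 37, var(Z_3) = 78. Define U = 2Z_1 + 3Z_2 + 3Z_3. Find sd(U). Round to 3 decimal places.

By independence, var(U) = (2)²var(Z_1) + (3)²var(Z_2) + (3)²var(Z_3)
= (2)²·3.75 + (3)²·37 + (3)²·78 = 1050
sd(U) = √1050 ≈ 32.404

32.404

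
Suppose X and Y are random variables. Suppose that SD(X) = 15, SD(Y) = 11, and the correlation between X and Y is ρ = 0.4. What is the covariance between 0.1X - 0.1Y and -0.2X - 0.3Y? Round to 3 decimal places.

-1.530

Var(X) = (15)² = 225;  Var(Y) = (11)² = 121
Cov(X,Y) = ρ·SD(X)·SD(Y) = 0.4·15·11 = 66
Cov(0.1X - 0.1Y, -0.2X - 0.3Y) = (0.1)(-0.2)Var(X) + (-0.1)(-0.3)Var(Y) + [(0.1)(-0.3) + (-0.1)(-0.2)]Cov(X,Y)
= -0.02·225 + 0.03·121 + -0.01·66 = -1.53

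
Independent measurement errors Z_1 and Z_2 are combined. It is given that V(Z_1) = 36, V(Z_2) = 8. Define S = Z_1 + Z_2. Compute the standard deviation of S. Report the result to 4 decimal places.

6.6332

By independence, V(S) = (1)²V(Z_1) + (1)²V(Z_2)
= (1)²·36 + (1)²·8 = 44
sd(S) = √44 ≈ 6.6332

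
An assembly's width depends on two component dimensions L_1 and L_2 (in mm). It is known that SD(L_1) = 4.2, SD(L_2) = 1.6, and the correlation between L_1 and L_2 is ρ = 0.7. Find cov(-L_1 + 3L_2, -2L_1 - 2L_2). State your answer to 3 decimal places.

V(L_1) = (4.2)² = 17.64;  V(L_2) = (1.6)² = 2.56
cov(L_1,L_2) = ρ·SD(L_1)·SD(L_2) = 0.7·4.2·1.6 = 4.704
cov(-L_1 + 3L_2, -2L_1 - 2L_2) = (-1)(-2)V(L_1) + (3)(-2)V(L_2) + [(-1)(-2) + (3)(-2)]cov(L_1,L_2)
= 2·17.64 + -6·2.56 + -4·4.704 = 1.104

1.104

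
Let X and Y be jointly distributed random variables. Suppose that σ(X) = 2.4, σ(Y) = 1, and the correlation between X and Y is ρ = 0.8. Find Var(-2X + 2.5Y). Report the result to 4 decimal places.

10.0900

Var(X) = (2.4)² = 5.76;  Var(Y) = (1)² = 1
cov(X,Y) = ρ·σ(X)·σ(Y) = 0.8·2.4·1 = 1.92
Var(-2X + 2.5Y) = (-2)²·Var(X) + (2.5)²·Var(Y) + 2·(-2)·(2.5)·cov(X,Y)
= 4·5.76 + 6.25·1 + -10·1.92 = 10.09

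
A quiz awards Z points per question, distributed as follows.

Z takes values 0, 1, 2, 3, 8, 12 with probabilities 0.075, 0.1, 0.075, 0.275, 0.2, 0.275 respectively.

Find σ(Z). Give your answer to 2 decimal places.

4.42

E[Z] = (0)(0.075) + (1)(0.1) + (2)(0.075) + (3)(0.275) + (8)(0.2) + (12)(0.275) = 5.975
E[Z²] = (0)²(0.075) + (1)²(0.1) + (2)²(0.075) + (3)²(0.275) + (8)²(0.2) + (12)²(0.275) = 55.275
var(Z) = E[Z²] − (E[Z])² = 55.275 − (5.975)² = 19.574375
σ(Z) = √19.574375 ≈ 4.42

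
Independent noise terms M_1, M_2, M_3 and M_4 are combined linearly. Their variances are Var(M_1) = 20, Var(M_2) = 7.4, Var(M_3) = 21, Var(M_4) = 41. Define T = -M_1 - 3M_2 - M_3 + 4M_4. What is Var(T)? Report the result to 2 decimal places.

763.60

By independence, Var(T) = (-1)²Var(M_1) + (-3)²Var(M_2) + (-1)²Var(M_3) + (4)²Var(M_4)
= (-1)²·20 + (-3)²·7.4 + (-1)²·21 + (4)²·41 = 763.6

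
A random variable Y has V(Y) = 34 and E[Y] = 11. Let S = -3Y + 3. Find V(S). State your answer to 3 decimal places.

306.000

V(-3Y + 3) = (-3)²·V(Y) = 9·34 = 306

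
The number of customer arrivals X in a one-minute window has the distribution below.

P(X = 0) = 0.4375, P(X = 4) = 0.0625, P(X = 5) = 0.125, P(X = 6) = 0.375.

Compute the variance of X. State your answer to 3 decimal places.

E[X] = (0)(0.4375) + (4)(0.0625) + (5)(0.125) + (6)(0.375) = 3.125
E[X²] = (0)²(0.4375) + (4)²(0.0625) + (5)²(0.125) + (6)²(0.375) = 17.625
Var(X) = E[X²] − (E[X])² = 17.625 − (3.125)² = 7.859375

7.859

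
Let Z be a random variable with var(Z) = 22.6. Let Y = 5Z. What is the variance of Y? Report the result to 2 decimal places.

var(5Z) = (5)²·var(Z) = 25·22.6 = 565

565.00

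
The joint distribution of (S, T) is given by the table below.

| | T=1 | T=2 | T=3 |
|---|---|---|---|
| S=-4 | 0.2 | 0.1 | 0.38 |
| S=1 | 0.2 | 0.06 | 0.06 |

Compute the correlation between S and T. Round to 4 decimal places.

E[S] = -2.4,  E[T] = 2.04
E[ST] = -5.66
Cov(S,T) = E[ST] − E[S]E[T] = -5.66 − (-2.4)(2.04) = -0.764
V(S) = 5.44,  V(T) = 0.8384
ρ = -0.764 / √(5.44·0.8384) ≈ -0.3577

-0.3577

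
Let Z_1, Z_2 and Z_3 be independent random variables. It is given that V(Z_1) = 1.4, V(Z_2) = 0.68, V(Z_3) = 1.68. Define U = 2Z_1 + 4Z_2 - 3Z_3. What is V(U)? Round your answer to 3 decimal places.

By independence, V(U) = (2)²V(Z_1) + (4)²V(Z_2) + (-3)²V(Z_3)
= (2)²·1.4 + (4)²·0.68 + (-3)²·1.68 = 31.6

31.600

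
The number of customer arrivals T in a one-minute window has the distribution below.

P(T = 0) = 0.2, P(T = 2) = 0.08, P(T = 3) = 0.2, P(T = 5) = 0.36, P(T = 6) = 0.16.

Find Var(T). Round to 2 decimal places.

E[T] = (0)(0.2) + (2)(0.08) + (3)(0.2) + (5)(0.36) + (6)(0.16) = 3.52
E[T²] = (0)²(0.2) + (2)²(0.08) + (3)²(0.2) + (5)²(0.36) + (6)²(0.16) = 16.88
Var(T) = E[T²] − (E[T])² = 16.88 − (3.52)² = 4.4896

4.49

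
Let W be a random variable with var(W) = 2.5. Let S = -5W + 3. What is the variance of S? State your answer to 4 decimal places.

62.5000

var(-5W + 3) = (-5)²·var(W) = 25·2.5 = 62.5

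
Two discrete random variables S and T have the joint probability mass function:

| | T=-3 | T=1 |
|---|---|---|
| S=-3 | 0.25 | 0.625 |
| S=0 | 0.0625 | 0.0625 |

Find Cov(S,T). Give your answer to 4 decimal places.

-0.2813

E[S] = -2.625,  E[T] = -0.25
E[ST] = 0.375
Cov(S,T) = E[ST] − E[S]E[T] = 0.375 − (-2.625)(-0.25) = -0.28125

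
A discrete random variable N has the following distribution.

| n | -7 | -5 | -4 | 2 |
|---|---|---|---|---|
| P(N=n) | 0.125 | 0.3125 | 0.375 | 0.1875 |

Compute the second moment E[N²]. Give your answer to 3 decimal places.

E[N²] = (-7)²(0.125) + (-5)²(0.3125) + (-4)²(0.375) + (2)²(0.1875) = 20.6875

20.688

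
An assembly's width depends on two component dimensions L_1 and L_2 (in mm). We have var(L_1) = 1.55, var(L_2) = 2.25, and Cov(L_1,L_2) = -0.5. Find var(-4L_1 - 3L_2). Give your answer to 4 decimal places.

33.0500

var(-4L_1 - 3L_2) = (-4)²·var(L_1) + (-3)²·var(L_2) + 2·(-4)·(-3)·Cov(L_1,L_2)
= 16·1.55 + 9·2.25 + 24·-0.5 = 33.05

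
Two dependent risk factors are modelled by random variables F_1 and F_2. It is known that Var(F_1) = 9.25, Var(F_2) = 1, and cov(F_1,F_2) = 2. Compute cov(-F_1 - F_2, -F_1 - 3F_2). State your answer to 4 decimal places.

cov(-F_1 - F_2, -F_1 - 3F_2) = (-1)(-1)Var(F_1) + (-1)(-3)Var(F_2) + [(-1)(-3) + (-1)(-1)]cov(F_1,F_2)
= 1·9.25 + 3·1 + 4·2 = 20.25

20.2500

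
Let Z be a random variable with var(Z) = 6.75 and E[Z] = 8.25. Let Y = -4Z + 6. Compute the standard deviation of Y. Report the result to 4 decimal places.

var(-4Z + 6) = (-4)²·6.75 = 108
SD(Y) = √108 ≈ 10.3923

10.3923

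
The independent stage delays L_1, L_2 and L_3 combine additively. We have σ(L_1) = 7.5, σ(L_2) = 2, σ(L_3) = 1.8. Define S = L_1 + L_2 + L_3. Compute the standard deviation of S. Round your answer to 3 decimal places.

Var(L_1) = 56.25, Var(L_2) = 4, Var(L_3) = 3.24
By independence, Var(S) = (1)²Var(L_1) + (1)²Var(L_2) + (1)²Var(L_3)
= (1)²·56.25 + (1)²·4 + (1)²·3.24 = 63.49
σ(S) = √63.49 ≈ 7.968

7.968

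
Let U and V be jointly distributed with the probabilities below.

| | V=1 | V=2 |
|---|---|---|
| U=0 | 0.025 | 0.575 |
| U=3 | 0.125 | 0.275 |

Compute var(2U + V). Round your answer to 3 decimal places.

7.988

E[U] = 1.2,  E[V] = 1.85,  E[UV] = 2.025
var(U) = 3.6 − (1.2)² = 2.16;  var(V) = 3.55 − (1.85)² = 0.1275
Cov(U,V) = 2.025 − (1.2)(1.85) = -0.195
var(2U + V) = (2)²·2.16 + (1)²·0.1275 + 2·(2)·(1)·-0.195 = 7.9875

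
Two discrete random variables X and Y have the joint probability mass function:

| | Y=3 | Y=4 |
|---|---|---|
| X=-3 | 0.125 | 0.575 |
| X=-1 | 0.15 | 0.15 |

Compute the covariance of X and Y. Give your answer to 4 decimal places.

E[X] = -2.4,  E[Y] = 3.725
E[XY] = -9.075
Cov(X,Y) = E[XY] − E[X]E[Y] = -9.075 − (-2.4)(3.725) = -0.135

-0.1350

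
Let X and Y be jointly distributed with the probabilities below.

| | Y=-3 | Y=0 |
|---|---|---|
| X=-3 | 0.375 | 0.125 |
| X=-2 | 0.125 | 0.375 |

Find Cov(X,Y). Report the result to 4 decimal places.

0.3750

E[X] = -2.5,  E[Y] = -1.5
E[XY] = 4.125
Cov(X,Y) = E[XY] − E[X]E[Y] = 4.125 − (-2.5)(-1.5) = 0.375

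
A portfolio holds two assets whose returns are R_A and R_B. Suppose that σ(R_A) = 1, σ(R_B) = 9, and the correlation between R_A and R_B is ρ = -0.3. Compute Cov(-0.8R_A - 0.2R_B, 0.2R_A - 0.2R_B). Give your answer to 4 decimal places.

2.7560

Var(R_A) = (1)² = 1;  Var(R_B) = (9)² = 81
Cov(R_A,R_B) = ρ·σ(R_A)·σ(R_B) = -0.3·1·9 = -2.7
Cov(-0.8R_A - 0.2R_B, 0.2R_A - 0.2R_B) = (-0.8)(0.2)Var(R_A) + (-0.2)(-0.2)Var(R_B) + [(-0.8)(-0.2) + (-0.2)(0.2)]Cov(R_A,R_B)
= -0.16·1 + 0.04·81 + 0.12·-2.7 = 2.756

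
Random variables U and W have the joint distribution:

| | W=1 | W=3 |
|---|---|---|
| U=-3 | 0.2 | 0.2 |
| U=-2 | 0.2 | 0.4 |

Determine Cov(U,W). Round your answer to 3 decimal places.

0.080

E[U] = -2.4,  E[W] = 2.2
E[UW] = -5.2
Cov(U,W) = E[UW] − E[U]E[W] = -5.2 − (-2.4)(2.2) = 0.08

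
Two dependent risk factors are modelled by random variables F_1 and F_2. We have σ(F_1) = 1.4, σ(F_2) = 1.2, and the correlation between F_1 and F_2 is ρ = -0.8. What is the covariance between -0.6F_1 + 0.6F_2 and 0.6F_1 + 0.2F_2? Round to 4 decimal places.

var(F_1) = (1.4)² = 1.96;  var(F_2) = (1.2)² = 1.44
cov(F_1,F_2) = ρ·σ(F_1)·σ(F_2) = -0.8·1.4·1.2 = -1.344
cov(-0.6F_1 + 0.6F_2, 0.6F_1 + 0.2F_2) = (-0.6)(0.6)var(F_1) + (0.6)(0.2)var(F_2) + [(-0.6)(0.2) + (0.6)(0.6)]cov(F_1,F_2)
= -0.36·1.96 + 0.12·1.44 + 0.24·-1.344 = -0.85536

-0.8554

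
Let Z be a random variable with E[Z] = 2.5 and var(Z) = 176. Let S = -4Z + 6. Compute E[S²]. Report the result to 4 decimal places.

2832.0000

E[-4Z + 6] = -4·2.5 + 6 = -4
var(-4Z + 6) = (-4)²·176 = 2816
E[S²] = var(S) + (E[S])² = 2816 + (-4)² = 2832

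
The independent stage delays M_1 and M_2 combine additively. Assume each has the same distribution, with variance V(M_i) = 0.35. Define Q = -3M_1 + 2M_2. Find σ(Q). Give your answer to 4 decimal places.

2.1331

By independence, V(Q) = (-3)²V(M_1) + (2)²V(M_2)
= (-3)²·0.35 + (2)²·0.35 = 4.55
σ(Q) = √4.55 ≈ 2.1331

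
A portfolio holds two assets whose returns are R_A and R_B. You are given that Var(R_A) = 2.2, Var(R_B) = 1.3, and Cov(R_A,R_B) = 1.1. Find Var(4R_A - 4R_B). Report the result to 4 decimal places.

20.8000

Var(4R_A - 4R_B) = (4)²·Var(R_A) + (-4)²·Var(R_B) + 2·(4)·(-4)·Cov(R_A,R_B)
= 16·2.2 + 16·1.3 + -32·1.1 = 20.8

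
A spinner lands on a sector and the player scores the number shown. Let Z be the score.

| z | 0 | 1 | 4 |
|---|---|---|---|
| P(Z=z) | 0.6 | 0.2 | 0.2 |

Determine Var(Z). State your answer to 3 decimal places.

E[Z] = (0)(0.6) + (1)(0.2) + (4)(0.2) = 1
E[Z²] = (0)²(0.6) + (1)²(0.2) + (4)²(0.2) = 3.4
Var(Z) = E[Z²] − (E[Z])² = 3.4 − (1)² = 2.4

2.400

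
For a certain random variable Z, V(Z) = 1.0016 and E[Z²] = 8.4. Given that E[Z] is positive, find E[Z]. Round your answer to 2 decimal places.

(E[Z])² = E[Z²] − V(Z) = 8.4 − 1.0016 = 7.3984
E[Z] = √7.3984 = 2.72

2.72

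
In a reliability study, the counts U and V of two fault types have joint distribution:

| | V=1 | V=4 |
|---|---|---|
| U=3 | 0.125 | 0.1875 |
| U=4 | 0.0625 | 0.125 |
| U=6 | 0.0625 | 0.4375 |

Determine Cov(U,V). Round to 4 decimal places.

0.5156

E[U] = 4.6875,  E[V] = 3.25
E[UV] = 15.75
Cov(U,V) = E[UV] − E[U]E[V] = 15.75 − (4.6875)(3.25) = 0.515625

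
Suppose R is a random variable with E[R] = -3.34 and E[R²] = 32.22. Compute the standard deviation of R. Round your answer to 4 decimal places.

V(R) = 32.22 − (-3.34)² = 21.0644
sd(R) = √21.0644 ≈ 4.5896

4.5896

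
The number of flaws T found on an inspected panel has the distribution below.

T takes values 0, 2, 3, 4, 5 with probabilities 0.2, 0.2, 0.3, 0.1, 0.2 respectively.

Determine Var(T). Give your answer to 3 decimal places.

2.810

E[T] = (0)(0.2) + (2)(0.2) + (3)(0.3) + (4)(0.1) + (5)(0.2) = 2.7
E[T²] = (0)²(0.2) + (2)²(0.2) + (3)²(0.3) + (4)²(0.1) + (5)²(0.2) = 10.1
Var(T) = E[T²] − (E[T])² = 10.1 − (2.7)² = 2.81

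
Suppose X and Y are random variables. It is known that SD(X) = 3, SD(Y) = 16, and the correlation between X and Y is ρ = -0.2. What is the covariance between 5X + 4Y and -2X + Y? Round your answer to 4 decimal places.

962.8000

V(X) = (3)² = 9;  V(Y) = (16)² = 256
Cov(X,Y) = ρ·SD(X)·SD(Y) = -0.2·3·16 = -9.6
Cov(5X + 4Y, -2X + Y) = (5)(-2)V(X) + (4)(1)V(Y) + [(5)(1) + (4)(-2)]Cov(X,Y)
= -10·9 + 4·256 + -3·-9.6 = 962.8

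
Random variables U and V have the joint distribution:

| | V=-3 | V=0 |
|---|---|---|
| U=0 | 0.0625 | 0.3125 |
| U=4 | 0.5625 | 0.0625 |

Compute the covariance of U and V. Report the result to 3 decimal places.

-2.063

E[U] = 2.5,  E[V] = -1.875
E[UV] = -6.75
cov(U,V) = E[UV] − E[U]E[V] = -6.75 − (2.5)(-1.875) = -2.0625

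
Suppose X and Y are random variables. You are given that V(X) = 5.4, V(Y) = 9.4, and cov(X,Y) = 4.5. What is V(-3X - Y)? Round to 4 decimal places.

85.0000

V(-3X - Y) = (-3)²·V(X) + (-1)²·V(Y) + 2·(-3)·(-1)·cov(X,Y)
= 9·5.4 + 1·9.4 + 6·4.5 = 85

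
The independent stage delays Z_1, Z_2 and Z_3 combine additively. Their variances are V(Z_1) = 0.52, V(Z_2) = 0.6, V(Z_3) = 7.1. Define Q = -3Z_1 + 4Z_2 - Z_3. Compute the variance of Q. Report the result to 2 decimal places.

21.38

By independence, V(Q) = (-3)²V(Z_1) + (4)²V(Z_2) + (-1)²V(Z_3)
= (-3)²·0.52 + (4)²·0.6 + (-1)²·7.1 = 21.38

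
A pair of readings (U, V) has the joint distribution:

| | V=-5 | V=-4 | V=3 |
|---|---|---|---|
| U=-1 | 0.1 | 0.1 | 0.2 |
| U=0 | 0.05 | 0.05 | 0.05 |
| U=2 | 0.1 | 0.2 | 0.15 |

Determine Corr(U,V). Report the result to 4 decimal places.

-0.1323

E[U] = 0.5,  E[V] = -1.45
E[UV] = -1.4
Cov(U,V) = E[UV] − E[U]E[V] = -1.4 − (0.5)(-1.45) = -0.675
Var(U) = 1.95,  Var(V) = 13.3475
ρ = -0.675 / √(1.95·13.3475) ≈ -0.1323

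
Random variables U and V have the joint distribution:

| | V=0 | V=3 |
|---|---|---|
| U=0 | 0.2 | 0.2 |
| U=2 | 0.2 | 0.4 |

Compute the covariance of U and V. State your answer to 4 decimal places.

0.2400

E[U] = 1.2,  E[V] = 1.8
E[UV] = 2.4
Cov(U,V) = E[UV] − E[U]E[V] = 2.4 − (1.2)(1.8) = 0.24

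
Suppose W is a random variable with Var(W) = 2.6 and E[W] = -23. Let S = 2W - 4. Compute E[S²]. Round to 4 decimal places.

2510.4000

E[2W - 4] = 2·-23 − 4 = -50
Var(2W - 4) = (2)²·2.6 = 10.4
E[S²] = Var(S) + (E[S])² = 10.4 + (-50)² = 2510.4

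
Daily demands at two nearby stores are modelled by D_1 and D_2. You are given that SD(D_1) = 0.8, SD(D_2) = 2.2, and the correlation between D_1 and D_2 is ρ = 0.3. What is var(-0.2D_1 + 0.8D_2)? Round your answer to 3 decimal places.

2.954

var(D_1) = (0.8)² = 0.64;  var(D_2) = (2.2)² = 4.84
Cov(D_1,D_2) = ρ·SD(D_1)·SD(D_2) = 0.3·0.8·2.2 = 0.528
var(-0.2D_1 + 0.8D_2) = (-0.2)²·var(D_1) + (0.8)²·var(D_2) + 2·(-0.2)·(0.8)·Cov(D_1,D_2)
= 0.04·0.64 + 0.64·4.84 + -0.32·0.528 = 2.95424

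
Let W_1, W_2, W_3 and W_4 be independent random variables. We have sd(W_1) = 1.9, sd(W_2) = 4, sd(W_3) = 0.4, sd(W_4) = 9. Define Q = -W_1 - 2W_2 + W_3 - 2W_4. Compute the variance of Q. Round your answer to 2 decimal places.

391.77

V(W_1) = 3.61, V(W_2) = 16, V(W_3) = 0.16, V(W_4) = 81
By independence, V(Q) = (-1)²V(W_1) + (-2)²V(W_2) + (1)²V(W_3) + (-2)²V(W_4)
= (-1)²·3.61 + (-2)²·16 + (1)²·0.16 + (-2)²·81 = 391.77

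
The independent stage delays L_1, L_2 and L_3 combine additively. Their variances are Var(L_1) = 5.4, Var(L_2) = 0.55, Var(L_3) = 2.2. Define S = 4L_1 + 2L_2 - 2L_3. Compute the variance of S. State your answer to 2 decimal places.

By independence, Var(S) = (4)²Var(L_1) + (2)²Var(L_2) + (-2)²Var(L_3)
= (4)²·5.4 + (2)²·0.55 + (-2)²·2.2 = 97.4

97.40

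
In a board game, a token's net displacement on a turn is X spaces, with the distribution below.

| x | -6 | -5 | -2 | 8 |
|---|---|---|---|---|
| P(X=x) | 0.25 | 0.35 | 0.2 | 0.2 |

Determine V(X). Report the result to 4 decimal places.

27.1475

E[X] = (-6)(0.25) + (-5)(0.35) + (-2)(0.2) + (8)(0.2) = -2.05
E[X²] = (-6)²(0.25) + (-5)²(0.35) + (-2)²(0.2) + (8)²(0.2) = 31.35
V(X) = E[X²] − (E[X])² = 31.35 − (-2.05)² = 27.1475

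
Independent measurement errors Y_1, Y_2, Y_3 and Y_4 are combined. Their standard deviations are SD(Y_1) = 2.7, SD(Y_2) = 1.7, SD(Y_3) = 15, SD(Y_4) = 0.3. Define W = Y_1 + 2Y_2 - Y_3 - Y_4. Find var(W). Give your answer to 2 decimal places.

var(Y_1) = 7.29, var(Y_2) = 2.89, var(Y_3) = 225, var(Y_4) = 0.09
By independence, var(W) = (1)²var(Y_1) + (2)²var(Y_2) + (-1)²var(Y_3) + (-1)²var(Y_4)
= (1)²·7.29 + (2)²·2.89 + (-1)²·225 + (-1)²·0.09 = 243.94

243.94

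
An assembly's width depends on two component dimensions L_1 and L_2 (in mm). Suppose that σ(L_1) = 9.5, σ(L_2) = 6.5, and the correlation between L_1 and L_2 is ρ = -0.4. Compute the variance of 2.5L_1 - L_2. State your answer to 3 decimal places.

Var(L_1) = (9.5)² = 90.25;  Var(L_2) = (6.5)² = 42.25
Cov(L_1,L_2) = ρ·σ(L_1)·σ(L_2) = -0.4·9.5·6.5 = -24.7
Var(2.5L_1 - L_2) = (2.5)²·Var(L_1) + (-1)²·Var(L_2) + 2·(2.5)·(-1)·Cov(L_1,L_2)
= 6.25·90.25 + 1·42.25 + -5·-24.7 = 729.8125

729.813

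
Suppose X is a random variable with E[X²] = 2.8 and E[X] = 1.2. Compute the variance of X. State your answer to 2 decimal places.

1.36

Var(X) = 2.8 − (1.2)² = 1.36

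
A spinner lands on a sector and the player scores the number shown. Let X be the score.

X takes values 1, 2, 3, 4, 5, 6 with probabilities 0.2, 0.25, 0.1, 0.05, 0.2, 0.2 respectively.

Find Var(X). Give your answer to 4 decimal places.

E[X] = (1)(0.2) + (2)(0.25) + (3)(0.1) + (4)(0.05) + (5)(0.2) + (6)(0.2) = 3.4
E[X²] = (1)²(0.2) + (2)²(0.25) + (3)²(0.1) + (4)²(0.05) + (5)²(0.2) + (6)²(0.2) = 15.1
Var(X) = E[X²] − (E[X])² = 15.1 − (3.4)² = 3.54

3.5400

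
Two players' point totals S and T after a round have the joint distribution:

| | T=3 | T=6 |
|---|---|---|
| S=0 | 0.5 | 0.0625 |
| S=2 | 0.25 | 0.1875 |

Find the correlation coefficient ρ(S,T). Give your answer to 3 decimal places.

0.364

E[S] = 0.875,  E[T] = 3.75
E[ST] = 3.75
cov(S,T) = E[ST] − E[S]E[T] = 3.75 − (0.875)(3.75) = 0.46875
V(S) = 0.984375,  V(T) = 1.6875
ρ = 0.46875 / √(0.984375·1.6875) ≈ 0.364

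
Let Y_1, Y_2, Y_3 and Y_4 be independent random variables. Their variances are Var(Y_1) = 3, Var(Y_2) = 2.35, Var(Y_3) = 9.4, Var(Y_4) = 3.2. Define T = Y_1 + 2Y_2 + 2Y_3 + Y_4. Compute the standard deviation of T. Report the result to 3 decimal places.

By independence, Var(T) = (1)²Var(Y_1) + (2)²Var(Y_2) + (2)²Var(Y_3) + (1)²Var(Y_4)
= (1)²·3 + (2)²·2.35 + (2)²·9.4 + (1)²·3.2 = 53.2
σ(T) = √53.2 ≈ 7.294

7.294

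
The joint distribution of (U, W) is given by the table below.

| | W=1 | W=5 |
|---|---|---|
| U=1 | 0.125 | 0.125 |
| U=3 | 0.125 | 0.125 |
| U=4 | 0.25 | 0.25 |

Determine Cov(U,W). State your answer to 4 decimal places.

0.0000

E[U] = 3,  E[W] = 3
E[UW] = 9
Cov(U,W) = E[UW] − E[U]E[W] = 9 − (3)(3) = 0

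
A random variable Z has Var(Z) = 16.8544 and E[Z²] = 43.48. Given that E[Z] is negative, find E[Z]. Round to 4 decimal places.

(E[Z])² = E[Z²] − Var(Z) = 43.48 − 16.8544 = 26.6256
E[Z] = −√26.6256 = -5.16

-5.1600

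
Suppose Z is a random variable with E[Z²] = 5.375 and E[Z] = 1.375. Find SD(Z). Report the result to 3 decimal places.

1.867

Var(Z) = 5.375 − (1.375)² = 3.484375
SD(Z) = √3.484375 ≈ 1.867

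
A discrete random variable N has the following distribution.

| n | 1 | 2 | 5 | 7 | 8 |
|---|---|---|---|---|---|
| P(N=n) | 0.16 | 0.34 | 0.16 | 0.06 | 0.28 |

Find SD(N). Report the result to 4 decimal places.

2.8089

E[N] = (1)(0.16) + (2)(0.34) + (5)(0.16) + (7)(0.06) + (8)(0.28) = 4.3
E[N²] = (1)²(0.16) + (2)²(0.34) + (5)²(0.16) + (7)²(0.06) + (8)²(0.28) = 26.38
Var(N) = E[N²] − (E[N])² = 26.38 − (4.3)² = 7.89
SD(N) = √7.89 ≈ 2.8089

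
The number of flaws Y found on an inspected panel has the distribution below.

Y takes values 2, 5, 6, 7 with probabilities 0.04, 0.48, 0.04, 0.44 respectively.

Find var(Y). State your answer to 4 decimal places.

E[Y] = (2)(0.04) + (5)(0.48) + (6)(0.04) + (7)(0.44) = 5.8
E[Y²] = (2)²(0.04) + (5)²(0.48) + (6)²(0.04) + (7)²(0.44) = 35.16
var(Y) = E[Y²] − (E[Y])² = 35.16 − (5.8)² = 1.52

1.5200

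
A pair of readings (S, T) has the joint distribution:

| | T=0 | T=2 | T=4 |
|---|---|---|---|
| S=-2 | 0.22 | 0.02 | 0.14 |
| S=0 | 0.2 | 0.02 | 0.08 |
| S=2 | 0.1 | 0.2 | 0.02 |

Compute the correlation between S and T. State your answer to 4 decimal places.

E[S] = -0.12,  E[T] = 1.44
E[ST] = -0.24
cov(S,T) = E[ST] − E[S]E[T] = -0.24 − (-0.12)(1.44) = -0.0672
V(S) = 2.7856,  V(T) = 2.7264
ρ = -0.0672 / √(2.7856·2.7264) ≈ -0.0244

-0.0244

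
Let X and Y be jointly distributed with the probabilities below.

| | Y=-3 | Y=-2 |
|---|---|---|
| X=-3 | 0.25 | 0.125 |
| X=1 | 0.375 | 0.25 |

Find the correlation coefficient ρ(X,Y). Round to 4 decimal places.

0.0667

E[X] = -0.5,  E[Y] = -2.625
E[XY] = 1.375
Cov(X,Y) = E[XY] − E[X]E[Y] = 1.375 − (-0.5)(-2.625) = 0.0625
Var(X) = 3.75,  Var(Y) = 0.234375
ρ = 0.0625 / √(3.75·0.234375) ≈ 0.0667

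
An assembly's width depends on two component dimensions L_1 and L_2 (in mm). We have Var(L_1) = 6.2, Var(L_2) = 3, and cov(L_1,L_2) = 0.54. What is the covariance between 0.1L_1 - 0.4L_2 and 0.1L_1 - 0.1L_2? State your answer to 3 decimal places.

0.155

cov(0.1L_1 - 0.4L_2, 0.1L_1 - 0.1L_2) = (0.1)(0.1)Var(L_1) + (-0.4)(-0.1)Var(L_2) + [(0.1)(-0.1) + (-0.4)(0.1)]cov(L_1,L_2)
= 0.01·6.2 + 0.04·3 + -0.05·0.54 = 0.155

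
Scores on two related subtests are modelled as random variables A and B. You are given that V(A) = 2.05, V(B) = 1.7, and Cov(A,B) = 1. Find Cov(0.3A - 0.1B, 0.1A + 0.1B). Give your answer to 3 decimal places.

Cov(0.3A - 0.1B, 0.1A + 0.1B) = (0.3)(0.1)V(A) + (-0.1)(0.1)V(B) + [(0.3)(0.1) + (-0.1)(0.1)]Cov(A,B)
= 0.03·2.05 + -0.01·1.7 + 0.02·1 = 0.0645

0.065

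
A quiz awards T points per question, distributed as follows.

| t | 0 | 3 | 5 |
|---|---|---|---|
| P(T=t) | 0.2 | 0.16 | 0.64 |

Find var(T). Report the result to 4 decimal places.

3.8976

E[T] = (0)(0.2) + (3)(0.16) + (5)(0.64) = 3.68
E[T²] = (0)²(0.2) + (3)²(0.16) + (5)²(0.64) = 17.44
var(T) = E[T²] − (E[T])² = 17.44 − (3.68)² = 3.8976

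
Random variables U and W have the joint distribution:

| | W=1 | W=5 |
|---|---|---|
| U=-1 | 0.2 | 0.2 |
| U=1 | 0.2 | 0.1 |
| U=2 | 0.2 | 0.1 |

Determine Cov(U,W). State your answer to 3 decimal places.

-0.400

E[U] = 0.5,  E[W] = 2.6
E[UW] = 0.9
Cov(U,W) = E[UW] − E[U]E[W] = 0.9 − (0.5)(2.6) = -0.4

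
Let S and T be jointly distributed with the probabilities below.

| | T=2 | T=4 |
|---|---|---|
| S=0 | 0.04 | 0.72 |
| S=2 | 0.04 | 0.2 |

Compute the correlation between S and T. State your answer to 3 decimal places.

E[S] = 0.48,  E[T] = 3.84
E[ST] = 1.76
Cov(S,T) = E[ST] − E[S]E[T] = 1.76 − (0.48)(3.84) = -0.0832
Var(S) = 0.7296,  Var(T) = 0.2944
ρ = -0.0832 / √(0.7296·0.2944) ≈ -0.180

-0.180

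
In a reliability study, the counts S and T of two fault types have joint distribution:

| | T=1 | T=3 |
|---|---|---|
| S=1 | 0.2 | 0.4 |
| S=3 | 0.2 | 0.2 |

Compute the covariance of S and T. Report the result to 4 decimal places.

E[S] = 1.8,  E[T] = 2.2
E[ST] = 3.8
Cov(S,T) = E[ST] − E[S]E[T] = 3.8 − (1.8)(2.2) = -0.16

-0.1600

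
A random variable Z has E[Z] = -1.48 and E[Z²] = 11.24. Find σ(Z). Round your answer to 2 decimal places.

3.01

var(Z) = 11.24 − (-1.48)² = 9.0496
σ(Z) = √9.0496 ≈ 3.01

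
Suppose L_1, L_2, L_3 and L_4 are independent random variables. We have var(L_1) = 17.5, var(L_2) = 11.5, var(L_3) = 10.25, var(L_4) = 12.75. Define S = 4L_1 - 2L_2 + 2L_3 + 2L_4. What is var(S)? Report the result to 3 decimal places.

By independence, var(S) = (4)²var(L_1) + (-2)²var(L_2) + (2)²var(L_3) + (2)²var(L_4)
= (4)²·17.5 + (-2)²·11.5 + (2)²·10.25 + (2)²·12.75 = 418

418.000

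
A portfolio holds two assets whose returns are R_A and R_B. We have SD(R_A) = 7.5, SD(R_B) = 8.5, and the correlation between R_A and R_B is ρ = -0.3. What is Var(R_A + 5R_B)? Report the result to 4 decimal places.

Var(R_A) = (7.5)² = 56.25;  Var(R_B) = (8.5)² = 72.25
cov(R_A,R_B) = ρ·SD(R_A)·SD(R_B) = -0.3·7.5·8.5 = -19.125
Var(R_A + 5R_B) = (1)²·Var(R_A) + (5)²·Var(R_B) + 2·(1)·(5)·cov(R_A,R_B)
= 1·56.25 + 25·72.25 + 10·-19.125 = 1671.25

1671.2500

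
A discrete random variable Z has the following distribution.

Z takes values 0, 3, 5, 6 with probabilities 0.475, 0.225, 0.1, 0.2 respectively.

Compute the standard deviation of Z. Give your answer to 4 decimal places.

2.4667

E[Z] = (0)(0.475) + (3)(0.225) + (5)(0.1) + (6)(0.2) = 2.375
E[Z²] = (0)²(0.475) + (3)²(0.225) + (5)²(0.1) + (6)²(0.2) = 11.725
V(Z) = E[Z²] − (E[Z])² = 11.725 − (2.375)² = 6.084375
SD(Z) = √6.084375 ≈ 2.4667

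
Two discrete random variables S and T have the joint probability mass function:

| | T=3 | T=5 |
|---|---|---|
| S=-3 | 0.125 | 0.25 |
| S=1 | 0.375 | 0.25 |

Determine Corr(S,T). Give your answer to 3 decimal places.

-0.258

E[S] = -0.5,  E[T] = 4
E[ST] = -2.5
cov(S,T) = E[ST] − E[S]E[T] = -2.5 − (-0.5)(4) = -0.5
Var(S) = 3.75,  Var(T) = 1
ρ = -0.5 / √(3.75·1) ≈ -0.258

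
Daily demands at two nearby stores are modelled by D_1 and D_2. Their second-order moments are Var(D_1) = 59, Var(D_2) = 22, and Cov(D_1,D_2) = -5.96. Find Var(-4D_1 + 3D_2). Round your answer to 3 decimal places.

Var(-4D_1 + 3D_2) = (-4)²·Var(D_1) + (3)²·Var(D_2) + 2·(-4)·(3)·Cov(D_1,D_2)
= 16·59 + 9·22 + -24·-5.96 = 1285.04

1285.040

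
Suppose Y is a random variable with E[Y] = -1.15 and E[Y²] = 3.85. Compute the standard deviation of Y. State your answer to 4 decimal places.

Var(Y) = 3.85 − (-1.15)² = 2.5275
SD(Y) = √2.5275 ≈ 1.5898

1.5898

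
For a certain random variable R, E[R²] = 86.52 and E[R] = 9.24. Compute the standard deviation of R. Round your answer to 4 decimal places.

Var(R) = 86.52 − (9.24)² = 1.1424
SD(R) = √1.1424 ≈ 1.0688

1.0688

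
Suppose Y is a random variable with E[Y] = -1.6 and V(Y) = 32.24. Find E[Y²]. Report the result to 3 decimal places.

34.800

E[Y²] = V(Y) + (E[Y])² = 32.24 + (-1.6)² = 34.8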